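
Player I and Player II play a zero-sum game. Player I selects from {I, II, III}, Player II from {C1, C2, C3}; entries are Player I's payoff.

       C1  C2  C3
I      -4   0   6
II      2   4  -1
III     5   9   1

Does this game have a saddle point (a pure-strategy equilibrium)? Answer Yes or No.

Row minima: I → -4, II → -1, III → 1; maximin = 1.
Column maxima: C1 → 5, C2 → 9, C3 → 6; minimax = 5.
1 ≠ 5, so no pure-strategy equilibrium exists.

No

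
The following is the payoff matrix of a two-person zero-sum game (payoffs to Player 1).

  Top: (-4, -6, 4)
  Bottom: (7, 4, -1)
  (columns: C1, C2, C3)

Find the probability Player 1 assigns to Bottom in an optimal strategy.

Row minima: Top → -6, Bottom → -1; maximin = -1.
Column maxima: C1 → 7, C2 → 4, C3 → 4; minimax = 4.
-1 ≠ 4, so there is no saddle point; optimal play is mixed.
C1 is strictly dominated by C2 (it gives Player 1 strictly more in every row), so Player 2 never plays it.
On the remaining 2×2 (Top, Bottom vs C2, C3):
Let Player 1 play Top with probability p. Expected payoff against C2: (-6)p + 4(1−p) = −10p + 4; against C3: 4p + (-1)(1−p) = 5p − 1.
Setting these equal: −10p + 4 = 5p − 1 ⇒ −15p = -5 ⇒ p = 1/3, and the value is (-10)·(1/3) + 4 = 2/3.
For Player 2: with q = P(C2), equating Top's and Bottom's payoffs gives −10q + 4 = 5q − 1 ⇒ q = 1/3.

2/3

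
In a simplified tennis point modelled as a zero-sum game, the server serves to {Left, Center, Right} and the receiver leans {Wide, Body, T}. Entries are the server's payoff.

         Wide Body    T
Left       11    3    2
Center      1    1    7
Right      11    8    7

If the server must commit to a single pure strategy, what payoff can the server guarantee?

7

Row minima: Left → 2, Center → 1, Right → 7.
The best of these is 7.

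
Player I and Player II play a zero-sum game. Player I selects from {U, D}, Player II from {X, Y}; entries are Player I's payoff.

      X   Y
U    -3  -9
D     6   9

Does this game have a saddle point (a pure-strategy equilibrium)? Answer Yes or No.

Row minima: U → -9, D → 6; maximin = 6.
Column maxima: X → 6, Y → 9; minimax = 6.
maximin = minimax = 6, so a saddle point exists.

Yes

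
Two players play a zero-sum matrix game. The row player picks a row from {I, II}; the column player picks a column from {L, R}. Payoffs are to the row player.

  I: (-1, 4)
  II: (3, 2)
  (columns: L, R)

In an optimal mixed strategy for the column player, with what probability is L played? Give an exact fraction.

Row minima: I → -1, II → 2; maximin = 2.
Column maxima: L → 3, R → 4; minimax = 3.
2 ≠ 3, so there is no saddle point; optimal play is mixed.
Let the row player play I with probability p. Expected payoff against L: (-1)p + 3(1−p) = −4p + 3; against R: 4p + 2(1−p) = 2p + 2.
Setting these equal: −4p + 3 = 2p + 2 ⇒ −6p = -1 ⇒ p = 1/6, and the value is (-4)·(1/6) + 3 = 7/3.
For the column player: with q = P(L), equating I's and II's payoffs gives −5q + 4 = q + 2 ⇒ q = 1/3.

1/3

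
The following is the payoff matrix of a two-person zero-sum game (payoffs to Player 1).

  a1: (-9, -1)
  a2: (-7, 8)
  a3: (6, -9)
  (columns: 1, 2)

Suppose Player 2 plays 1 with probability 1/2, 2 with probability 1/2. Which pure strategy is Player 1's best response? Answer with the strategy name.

Expected payoff of a1: (1/2)·(-9) + (1/2)·(-1) = -5.
Expected payoff of a2: (1/2)·(-7) + (1/2)·8 = 1/2.
Expected payoff of a3: (1/2)·6 + (1/2)·(-9) = -3/2.
The largest is 1/2, so Player 1's best response is a2.

a2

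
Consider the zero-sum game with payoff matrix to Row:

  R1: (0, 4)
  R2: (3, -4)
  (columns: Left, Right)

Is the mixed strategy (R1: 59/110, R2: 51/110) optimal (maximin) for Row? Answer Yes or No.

No

Against Left this mix gives (59/110)·0 + (51/110)·3 = 153/110.
Against Right this mix gives (59/110)·4 + (51/110)·(-4) = 16/55.
Column will play Right, holding Row to 16/55. Shifting weight toward the row that does better against Right would raise this floor (the equalizing mix achieves 12/11 against both Right and Left), so the proposed strategy is not optimal.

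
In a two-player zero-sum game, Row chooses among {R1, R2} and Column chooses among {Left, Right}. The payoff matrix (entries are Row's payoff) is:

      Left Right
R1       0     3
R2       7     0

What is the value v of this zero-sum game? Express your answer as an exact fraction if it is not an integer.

21/10

Row minima: R1 → 0, R2 → 0; maximin = 0.
Column maxima: Left → 7, Right → 3; minimax = 3.
0 ≠ 3, so there is no saddle point; optimal play is mixed.
Let Row play R1 with probability p. Expected payoff against Left: 0p + 7(1−p) = −7p + 7; against Right: 3p + 0(1−p) = 3p.
Setting these equal: −7p + 7 = 3p ⇒ −10p = -7 ⇒ p = 7/10, and the value is (-7)·(7/10) + 7 = 21/10.
For Column: with q = P(Left), equating R1's and R2's payoffs gives −3q + 3 = 7q ⇒ q = 3/10.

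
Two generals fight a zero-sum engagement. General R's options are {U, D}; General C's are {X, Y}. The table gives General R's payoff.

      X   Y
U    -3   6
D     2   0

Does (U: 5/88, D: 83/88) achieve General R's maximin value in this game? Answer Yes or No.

Against X this mix gives (5/88)·(-3) + (83/88)·2 = 151/88.
Against Y this mix gives (5/88)·6 + (83/88)·0 = 15/44.
General C will play Y, holding General R to 15/44. Shifting weight toward the row that does better against Y would raise this floor (the equalizing mix achieves 12/11 against both Y and X), so the proposed strategy is not optimal.

No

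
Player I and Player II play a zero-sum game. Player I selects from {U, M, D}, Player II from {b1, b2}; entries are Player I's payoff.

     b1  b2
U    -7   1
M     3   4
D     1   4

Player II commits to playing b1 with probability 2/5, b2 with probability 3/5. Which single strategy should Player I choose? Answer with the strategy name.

Expected payoff of U: (2/5)·(-7) + (3/5)·1 = -11/5.
Expected payoff of M: (2/5)·3 + (3/5)·4 = 18/5.
Expected payoff of D: (2/5)·1 + (3/5)·4 = 14/5.
The largest is 18/5, so Player I's best response is M.

M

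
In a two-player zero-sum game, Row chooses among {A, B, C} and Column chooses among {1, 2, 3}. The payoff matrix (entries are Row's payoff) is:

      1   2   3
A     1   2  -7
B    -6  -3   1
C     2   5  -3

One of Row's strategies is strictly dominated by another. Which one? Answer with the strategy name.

A

C gives a strictly higher payoff than A against every column: 2 > 1, 5 > 2, -3 > -7.
So A is strictly dominated and Row never plays it.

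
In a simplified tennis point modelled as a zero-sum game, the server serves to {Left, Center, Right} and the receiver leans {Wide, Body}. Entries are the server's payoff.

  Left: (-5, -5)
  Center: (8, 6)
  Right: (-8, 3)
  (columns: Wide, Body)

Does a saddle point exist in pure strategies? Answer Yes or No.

Row minima: Left → -5, Center → 6, Right → -8; maximin = 6.
Column maxima: Wide → 8, Body → 6; minimax = 6.
maximin = minimax = 6, so a saddle point exists.

Yes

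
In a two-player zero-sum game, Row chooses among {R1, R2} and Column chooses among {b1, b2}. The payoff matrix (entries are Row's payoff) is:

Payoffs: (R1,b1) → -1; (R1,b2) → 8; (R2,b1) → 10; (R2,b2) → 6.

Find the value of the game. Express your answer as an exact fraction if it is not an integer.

Row minima: R1 → -1, R2 → 6; maximin = 6.
Column maxima: b1 → 10, b2 → 8; minimax = 8.
6 ≠ 8, so there is no saddle point; optimal play is mixed.
Let Row play R1 with probability p. Expected payoff against b1: (-1)p + 10(1−p) = −11p + 10; against b2: 8p + 6(1−p) = 2p + 6.
Setting these equal: −11p + 10 = 2p + 6 ⇒ −13p = -4 ⇒ p = 4/13, and the value is (-11)·(4/13) + 10 = 86/13.
For Column: with q = P(b1), equating R1's and R2's payoffs gives −9q + 8 = 4q + 6 ⇒ q = 2/13.

86/13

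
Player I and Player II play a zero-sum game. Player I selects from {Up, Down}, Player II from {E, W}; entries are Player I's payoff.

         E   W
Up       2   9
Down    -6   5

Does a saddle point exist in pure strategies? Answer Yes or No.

Row minima: Up → 2, Down → -6; maximin = 2.
Column maxima: E → 2, W → 9; minimax = 2.
maximin = minimax = 2, so a saddle point exists.

Yes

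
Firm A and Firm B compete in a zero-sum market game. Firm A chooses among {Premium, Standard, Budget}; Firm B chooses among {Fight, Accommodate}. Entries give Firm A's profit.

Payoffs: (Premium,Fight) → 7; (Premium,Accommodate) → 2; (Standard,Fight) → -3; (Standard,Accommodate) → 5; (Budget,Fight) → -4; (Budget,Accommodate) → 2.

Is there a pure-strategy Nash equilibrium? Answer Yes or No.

Row minima: Premium → 2, Standard → -3, Budget → -4; maximin = 2.
Column maxima: Fight → 7, Accommodate → 5; minimax = 5.
2 ≠ 5, so no pure-strategy equilibrium exists.

No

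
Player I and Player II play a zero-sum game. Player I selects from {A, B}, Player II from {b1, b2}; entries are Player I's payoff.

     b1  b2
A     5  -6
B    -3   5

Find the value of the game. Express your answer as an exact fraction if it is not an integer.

Row minima: A → -6, B → -3; maximin = -3.
Column maxima: b1 → 5, b2 → 5; minimax = 5.
-3 ≠ 5, so there is no saddle point; optimal play is mixed.
Let Player I play A with probability p. Expected payoff against b1: 5p + (-3)(1−p) = 8p − 3; against b2: (-6)p + 5(1−p) = −11p + 5.
Setting these equal: 8p − 3 = −11p + 5 ⇒ 19p = 8 ⇒ p = 8/19, and the value is (8)·(8/19) − 3 = 7/19.
For Player II: with q = P(b1), equating A's and B's payoffs gives 11q − 6 = −8q + 5 ⇒ q = 11/19.

7/19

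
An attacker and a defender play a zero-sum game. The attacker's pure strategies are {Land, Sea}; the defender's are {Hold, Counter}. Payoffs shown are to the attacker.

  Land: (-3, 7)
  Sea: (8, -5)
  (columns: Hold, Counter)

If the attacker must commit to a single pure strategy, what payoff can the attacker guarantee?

Row minima: Land → -3, Sea → -5.
The best of these is -3.

-3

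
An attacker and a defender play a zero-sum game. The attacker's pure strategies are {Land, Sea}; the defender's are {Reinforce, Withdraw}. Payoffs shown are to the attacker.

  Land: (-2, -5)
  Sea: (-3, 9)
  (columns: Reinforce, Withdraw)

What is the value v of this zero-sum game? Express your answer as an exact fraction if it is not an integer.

-11/5

Row minima: Land → -5, Sea → -3; maximin = -3.
Column maxima: Reinforce → -2, Withdraw → 9; minimax = -2.
-3 ≠ -2, so there is no saddle point; optimal play is mixed.
Let the attacker play Land with probability p. Expected payoff against Reinforce: (-2)p + (-3)(1−p) = p − 3; against Withdraw: (-5)p + 9(1−p) = −14p + 9.
Setting these equal: p − 3 = −14p + 9 ⇒ 15p = 12 ⇒ p = 4/5, and the value is (1)·(4/5) − 3 = -11/5.
For the defender: with q = P(Reinforce), equating Land's and Sea's payoffs gives 3q − 5 = −12q + 9 ⇒ q = 14/15.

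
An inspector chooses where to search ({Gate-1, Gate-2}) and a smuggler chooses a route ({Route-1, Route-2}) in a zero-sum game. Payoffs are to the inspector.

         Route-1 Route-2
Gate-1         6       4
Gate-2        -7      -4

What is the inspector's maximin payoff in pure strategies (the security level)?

4

Row minima: Gate-1 → 4, Gate-2 → -7.
The best of these is 4.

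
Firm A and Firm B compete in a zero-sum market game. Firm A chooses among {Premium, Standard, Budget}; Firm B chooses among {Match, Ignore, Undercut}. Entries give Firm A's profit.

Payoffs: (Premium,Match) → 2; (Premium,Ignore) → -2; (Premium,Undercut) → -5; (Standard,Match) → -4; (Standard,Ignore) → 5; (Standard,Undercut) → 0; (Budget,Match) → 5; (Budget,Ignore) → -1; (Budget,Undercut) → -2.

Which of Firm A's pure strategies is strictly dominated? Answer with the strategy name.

Premium

Budget gives a strictly higher payoff than Premium against every column: 5 > 2, -1 > -2, -2 > -5.
So Premium is strictly dominated and Firm A never plays it.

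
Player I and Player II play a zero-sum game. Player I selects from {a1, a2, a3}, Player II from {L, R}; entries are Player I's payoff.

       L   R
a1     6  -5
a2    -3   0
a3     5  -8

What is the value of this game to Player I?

Row minima: a1 → -5, a2 → -3, a3 → -8; maximin = -3.
Column maxima: L → 6, R → 0; minimax = 0.
-3 ≠ 0, so there is no saddle point; optimal play is mixed.
a3 is strictly dominated by a1, so Player I never plays it.
On the remaining 2×2 (a1, a2 vs L, R):
Let Player I play a1 with probability p. Expected payoff against L: 6p + (-3)(1−p) = 9p − 3; against R: (-5)p + 0(1−p) = −5p.
Setting these equal: 9p − 3 = −5p ⇒ 14p = 3 ⇒ p = 3/14, and the value is (9)·(3/14) − 3 = -15/14.
For Player II: with q = P(L), equating a1's and a2's payoffs gives 11q − 5 = −3q ⇒ q = 5/14.

-15/14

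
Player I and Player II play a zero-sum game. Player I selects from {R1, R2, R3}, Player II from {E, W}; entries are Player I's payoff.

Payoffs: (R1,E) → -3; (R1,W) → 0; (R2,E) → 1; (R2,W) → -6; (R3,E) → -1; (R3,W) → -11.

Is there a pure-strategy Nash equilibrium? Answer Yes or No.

Row minima: R1 → -3, R2 → -6, R3 → -11; maximin = -3.
Column maxima: E → 1, W → 0; minimax = 0.
-3 ≠ 0, so no pure-strategy equilibrium exists.

No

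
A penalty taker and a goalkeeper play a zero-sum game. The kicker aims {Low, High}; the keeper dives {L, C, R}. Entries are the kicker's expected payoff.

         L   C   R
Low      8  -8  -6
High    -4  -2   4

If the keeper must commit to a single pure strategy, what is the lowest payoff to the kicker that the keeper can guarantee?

-2

Column maxima: L → 8, C → -2, R → 4.
The smallest of these is -2.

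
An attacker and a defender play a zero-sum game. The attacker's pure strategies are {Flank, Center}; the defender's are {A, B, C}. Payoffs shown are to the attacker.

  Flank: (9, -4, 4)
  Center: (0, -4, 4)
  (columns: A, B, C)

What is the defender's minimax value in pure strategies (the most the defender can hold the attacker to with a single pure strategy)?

Column maxima: A → 9, B → -4, C → 4.
The smallest of these is -4.

-4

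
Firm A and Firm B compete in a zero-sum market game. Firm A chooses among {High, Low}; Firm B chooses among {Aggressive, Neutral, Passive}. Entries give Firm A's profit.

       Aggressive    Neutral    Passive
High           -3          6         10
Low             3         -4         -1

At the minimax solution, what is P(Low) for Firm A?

Row minima: High → -3, Low → -4; maximin = -3.
Column maxima: Aggressive → 3, Neutral → 6, Passive → 10; minimax = 3.
-3 ≠ 3, so there is no saddle point; optimal play is mixed.
Passive is strictly dominated by Neutral (it gives Firm A strictly more in every row), so Firm B never plays it.
On the remaining 2×2 (High, Low vs Aggressive, Neutral):
Let Firm A play High with probability p. Expected payoff against Aggressive: (-3)p + 3(1−p) = −6p + 3; against Neutral: 6p + (-4)(1−p) = 10p − 4.
Setting these equal: −6p + 3 = 10p − 4 ⇒ −16p = -7 ⇒ p = 7/16, and the value is (-6)·(7/16) + 3 = 3/8.
For Firm B: with q = P(Aggressive), equating High's and Low's payoffs gives −9q + 6 = 7q − 4 ⇒ q = 5/8.

9/16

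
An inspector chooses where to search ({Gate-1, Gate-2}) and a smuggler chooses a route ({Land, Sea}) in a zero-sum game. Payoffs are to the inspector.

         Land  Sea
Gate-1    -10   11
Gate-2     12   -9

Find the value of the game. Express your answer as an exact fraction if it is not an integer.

Row minima: Gate-1 → -10, Gate-2 → -9; maximin = -9.
Column maxima: Land → 12, Sea → 11; minimax = 11.
-9 ≠ 11, so there is no saddle point; optimal play is mixed.
Let the inspector play Gate-1 with probability p. Expected payoff against Land: (-10)p + 12(1−p) = −22p + 12; against Sea: 11p + (-9)(1−p) = 20p − 9.
Setting these equal: −22p + 12 = 20p − 9 ⇒ −42p = -21 ⇒ p = 1/2, and the value is (-22)·(1/2) + 12 = 1.
For the smuggler: with q = P(Land), equating Gate-1's and Gate-2's payoffs gives −21q + 11 = 21q − 9 ⇒ q = 10/21.

1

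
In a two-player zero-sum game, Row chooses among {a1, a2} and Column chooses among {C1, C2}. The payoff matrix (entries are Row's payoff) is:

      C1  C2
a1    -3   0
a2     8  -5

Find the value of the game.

Row minima: a1 → -3, a2 → -5; maximin = -3.
Column maxima: C1 → 8, C2 → 0; minimax = 0.
-3 ≠ 0, so there is no saddle point; optimal play is mixed.
Let Row play a1 with probability p. Expected payoff against C1: (-3)p + 8(1−p) = −11p + 8; against C2: 0p + (-5)(1−p) = 5p − 5.
Setting these equal: −11p + 8 = 5p − 5 ⇒ −16p = -13 ⇒ p = 13/16, and the value is (-11)·(13/16) + 8 = -15/16.
For Column: with q = P(C1), equating a1's and a2's payoffs gives −3q = 13q − 5 ⇒ q = 5/16.

-15/16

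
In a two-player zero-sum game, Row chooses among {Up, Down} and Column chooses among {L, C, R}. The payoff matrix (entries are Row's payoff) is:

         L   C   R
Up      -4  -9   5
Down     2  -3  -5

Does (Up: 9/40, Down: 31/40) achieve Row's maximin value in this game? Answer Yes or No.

No

Against L this mix gives (9/40)·(-4) + (31/40)·2 = 13/20.
Against C this mix gives (9/40)·(-9) + (31/40)·(-3) = -87/20.
Against R this mix gives (9/40)·5 + (31/40)·(-5) = -11/4.
Column will play C, holding Row to -87/20. Shifting weight toward the row that does better against C would raise this floor (the equalizing mix achieves -15/4 against both C and R), so the proposed strategy is not optimal.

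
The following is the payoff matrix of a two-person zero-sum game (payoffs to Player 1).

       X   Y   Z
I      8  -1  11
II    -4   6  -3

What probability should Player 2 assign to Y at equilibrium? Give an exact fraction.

12/19

Row minima: I → -1, II → -4; maximin = -1.
Column maxima: X → 8, Y → 6, Z → 11; minimax = 6.
-1 ≠ 6, so there is no saddle point; optimal play is mixed.
Z is strictly dominated by X (it gives Player 1 strictly more in every row), so Player 2 never plays it.
On the remaining 2×2 (I, II vs X, Y):
Let Player 1 play I with probability p. Expected payoff against X: 8p + (-4)(1−p) = 12p − 4; against Y: (-1)p + 6(1−p) = −7p + 6.
Setting these equal: 12p − 4 = −7p + 6 ⇒ 19p = 10 ⇒ p = 10/19, and the value is (12)·(10/19) − 4 = 44/19.
For Player 2: with q = P(X), equating I's and II's payoffs gives 9q − 1 = −10q + 6 ⇒ q = 7/19.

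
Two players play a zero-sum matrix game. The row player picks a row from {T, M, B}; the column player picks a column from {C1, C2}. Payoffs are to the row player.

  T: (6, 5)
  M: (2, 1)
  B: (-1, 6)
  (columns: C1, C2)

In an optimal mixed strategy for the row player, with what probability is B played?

Row minima: T → 5, M → 1, B → -1; maximin = 5.
Column maxima: C1 → 6, C2 → 6; minimax = 6.
5 ≠ 6, so there is no saddle point; optimal play is mixed.
M is strictly dominated by T, so the row player never plays it.
On the remaining 2×2 (T, B vs C1, C2):
Let the row player play T with probability p. Expected payoff against C1: 6p + (-1)(1−p) = 7p − 1; against C2: 5p + 6(1−p) = −p + 6.
Setting these equal: 7p − 1 = −p + 6 ⇒ 8p = 7 ⇒ p = 7/8, and the value is (7)·(7/8) − 1 = 41/8.
For the column player: with q = P(C1), equating T's and B's payoffs gives q + 5 = −7q + 6 ⇒ q = 1/8.

1/8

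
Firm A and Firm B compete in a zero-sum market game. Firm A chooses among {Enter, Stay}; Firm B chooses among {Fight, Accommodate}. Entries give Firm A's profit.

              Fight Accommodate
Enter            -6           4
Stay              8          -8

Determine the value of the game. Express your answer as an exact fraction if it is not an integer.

Row minima: Enter → -6, Stay → -8; maximin = -6.
Column maxima: Fight → 8, Accommodate → 4; minimax = 4.
-6 ≠ 4, so there is no saddle point; optimal play is mixed.
Let Firm A play Enter with probability p. Expected payoff against Fight: (-6)p + 8(1−p) = −14p + 8; against Accommodate: 4p + (-8)(1−p) = 12p − 8.
Setting these equal: −14p + 8 = 12p − 8 ⇒ −26p = -16 ⇒ p = 8/13, and the value is (-14)·(8/13) + 8 = -8/13.
For Firm B: with q = P(Fight), equating Enter's and Stay's payoffs gives −10q + 4 = 16q − 8 ⇒ q = 6/13.

-8/13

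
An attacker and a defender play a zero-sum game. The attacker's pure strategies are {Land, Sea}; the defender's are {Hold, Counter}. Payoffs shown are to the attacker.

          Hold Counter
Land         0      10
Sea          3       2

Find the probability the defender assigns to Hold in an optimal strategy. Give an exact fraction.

Row minima: Land → 0, Sea → 2; maximin = 2.
Column maxima: Hold → 3, Counter → 10; minimax = 3.
2 ≠ 3, so there is no saddle point; optimal play is mixed.
Let the attacker play Land with probability p. Expected payoff against Hold: 0p + 3(1−p) = −3p + 3; against Counter: 10p + 2(1−p) = 8p + 2.
Setting these equal: −3p + 3 = 8p + 2 ⇒ −11p = -1 ⇒ p = 1/11, and the value is (-3)·(1/11) + 3 = 30/11.
For the defender: with q = P(Hold), equating Land's and Sea's payoffs gives −10q + 10 = q + 2 ⇒ q = 8/11.

8/11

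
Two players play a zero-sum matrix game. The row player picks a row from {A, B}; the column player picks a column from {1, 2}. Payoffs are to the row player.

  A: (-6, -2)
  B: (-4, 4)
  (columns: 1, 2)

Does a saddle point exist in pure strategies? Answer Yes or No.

Yes

Row minima: A → -6, B → -4; maximin = -4.
Column maxima: 1 → -4, 2 → 4; minimax = -4.
maximin = minimax = -4, so a saddle point exists.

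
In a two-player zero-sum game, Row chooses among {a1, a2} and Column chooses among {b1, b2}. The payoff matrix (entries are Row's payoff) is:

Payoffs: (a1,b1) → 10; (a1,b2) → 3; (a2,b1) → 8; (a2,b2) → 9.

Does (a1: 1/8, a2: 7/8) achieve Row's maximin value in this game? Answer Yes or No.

Against b1 this mix gives (1/8)·10 + (7/8)·8 = 33/4.
Against b2 this mix gives (1/8)·3 + (7/8)·9 = 33/4.
All of Column's active replies (b1, b2) yield 33/4, and no column does worse for Row. The mix makes Column indifferent and guarantees 33/4, so it is optimal.

Yes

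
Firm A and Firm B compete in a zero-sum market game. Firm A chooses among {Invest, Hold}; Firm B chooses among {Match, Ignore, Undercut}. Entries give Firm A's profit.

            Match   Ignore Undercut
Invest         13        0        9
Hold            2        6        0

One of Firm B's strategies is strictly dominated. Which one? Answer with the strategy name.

Match

Undercut holds Firm A's payoff strictly below Match in every row: 9 < 13, 0 < 2.
So Match is strictly dominated for Firm B.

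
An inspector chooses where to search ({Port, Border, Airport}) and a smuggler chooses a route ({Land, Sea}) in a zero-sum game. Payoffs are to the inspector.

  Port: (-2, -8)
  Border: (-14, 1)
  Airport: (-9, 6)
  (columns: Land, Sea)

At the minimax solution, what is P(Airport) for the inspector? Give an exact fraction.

Row minima: Port → -8, Border → -14, Airport → -9; maximin = -8.
Column maxima: Land → -2, Sea → 6; minimax = -2.
-8 ≠ -2, so there is no saddle point; optimal play is mixed.
Border is strictly dominated by Airport, so the inspector never plays it.
On the remaining 2×2 (Port, Airport vs Land, Sea):
Let the inspector play Port with probability p. Expected payoff against Land: (-2)p + (-9)(1−p) = 7p − 9; against Sea: (-8)p + 6(1−p) = −14p + 6.
Setting these equal: 7p − 9 = −14p + 6 ⇒ 21p = 15 ⇒ p = 5/7, and the value is (7)·(5/7) − 9 = -4.
For the smuggler: with q = P(Land), equating Port's and Airport's payoffs gives 6q − 8 = −15q + 6 ⇒ q = 2/3.

2/7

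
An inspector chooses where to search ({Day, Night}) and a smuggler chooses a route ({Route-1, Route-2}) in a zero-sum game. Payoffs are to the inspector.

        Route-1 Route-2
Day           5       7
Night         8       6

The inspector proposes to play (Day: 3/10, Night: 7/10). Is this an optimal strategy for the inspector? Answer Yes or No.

Against Route-1 this mix gives (3/10)·5 + (7/10)·8 = 71/10.
Against Route-2 this mix gives (3/10)·7 + (7/10)·6 = 63/10.
The smuggler will play Route-2, holding the inspector to 63/10. Shifting weight toward the row that does better against Route-2 would raise this floor (the equalizing mix achieves 13/2 against both Route-2 and Route-1), so the proposed strategy is not optimal.

No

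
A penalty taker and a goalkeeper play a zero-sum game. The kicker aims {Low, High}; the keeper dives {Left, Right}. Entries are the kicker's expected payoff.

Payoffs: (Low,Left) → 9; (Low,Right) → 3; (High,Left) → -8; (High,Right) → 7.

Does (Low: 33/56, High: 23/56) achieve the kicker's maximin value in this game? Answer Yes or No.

No

Against Left this mix gives (33/56)·9 + (23/56)·(-8) = 113/56.
Against Right this mix gives (33/56)·3 + (23/56)·7 = 65/14.
The keeper will play Left, holding the kicker to 113/56. Shifting weight toward the row that does better against Left would raise this floor (the equalizing mix achieves 29/7 against both Left and Right), so the proposed strategy is not optimal.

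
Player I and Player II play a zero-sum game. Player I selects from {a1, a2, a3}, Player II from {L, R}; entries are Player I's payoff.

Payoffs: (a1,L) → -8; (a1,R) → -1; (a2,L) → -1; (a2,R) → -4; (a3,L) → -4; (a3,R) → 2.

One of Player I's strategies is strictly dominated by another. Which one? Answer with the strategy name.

a1

a3 gives a strictly higher payoff than a1 against every column: -4 > -8, 2 > -1.
So a1 is strictly dominated and Player I never plays it.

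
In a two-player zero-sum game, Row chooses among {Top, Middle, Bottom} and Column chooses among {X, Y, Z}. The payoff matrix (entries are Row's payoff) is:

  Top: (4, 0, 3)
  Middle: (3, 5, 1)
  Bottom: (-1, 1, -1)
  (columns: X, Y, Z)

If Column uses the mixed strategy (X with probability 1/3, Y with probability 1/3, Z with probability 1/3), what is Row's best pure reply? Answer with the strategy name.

Middle

Expected payoff of Top: (1/3)·4 + (1/3)·0 + (1/3)·3 = 7/3.
Expected payoff of Middle: (1/3)·3 + (1/3)·5 + (1/3)·1 = 3.
Expected payoff of Bottom: (1/3)·(-1) + (1/3)·1 + (1/3)·(-1) = -1/3.
The largest is 3, so Row's best response is Middle.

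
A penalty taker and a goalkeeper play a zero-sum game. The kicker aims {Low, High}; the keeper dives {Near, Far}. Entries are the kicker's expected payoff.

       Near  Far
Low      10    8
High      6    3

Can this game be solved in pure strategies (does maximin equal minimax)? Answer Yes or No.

Yes

Row minima: Low → 8, High → 3; maximin = 8.
Column maxima: Near → 10, Far → 8; minimax = 8.
maximin = minimax = 8, so a saddle point exists.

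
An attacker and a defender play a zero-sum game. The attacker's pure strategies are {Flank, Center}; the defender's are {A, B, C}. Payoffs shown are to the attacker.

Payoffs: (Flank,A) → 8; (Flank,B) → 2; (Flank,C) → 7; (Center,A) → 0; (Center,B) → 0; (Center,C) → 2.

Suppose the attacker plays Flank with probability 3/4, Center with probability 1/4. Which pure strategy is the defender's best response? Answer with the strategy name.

B

If the defender plays A, the attacker's expected payoff is (3/4)·8 + (1/4)·0 = 6.
If the defender plays B, the attacker's expected payoff is (3/4)·2 + (1/4)·0 = 3/2.
If the defender plays C, the attacker's expected payoff is (3/4)·7 + (1/4)·2 = 23/4.
The defender minimizes the attacker's payoff; the smallest is 3/2, so the best response is B.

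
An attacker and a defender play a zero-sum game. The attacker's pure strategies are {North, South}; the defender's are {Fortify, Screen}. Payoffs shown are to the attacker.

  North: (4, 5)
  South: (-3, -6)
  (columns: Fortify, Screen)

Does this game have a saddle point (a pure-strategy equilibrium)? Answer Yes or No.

Yes

Row minima: North → 4, South → -6; maximin = 4.
Column maxima: Fortify → 4, Screen → 5; minimax = 4.
maximin = minimax = 4, so a saddle point exists.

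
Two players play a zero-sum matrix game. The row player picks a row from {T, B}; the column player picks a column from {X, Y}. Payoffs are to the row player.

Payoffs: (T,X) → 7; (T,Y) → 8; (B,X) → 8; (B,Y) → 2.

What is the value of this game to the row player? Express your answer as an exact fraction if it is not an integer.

Row minima: T → 7, B → 2; maximin = 7.
Column maxima: X → 8, Y → 8; minimax = 8.
7 ≠ 8, so there is no saddle point; optimal play is mixed.
Let the row player play T with probability p. Expected payoff against X: 7p + 8(1−p) = −p + 8; against Y: 8p + 2(1−p) = 6p + 2.
Setting these equal: −p + 8 = 6p + 2 ⇒ −7p = -6 ⇒ p = 6/7, and the value is (-1)·(6/7) + 8 = 50/7.
For the column player: with q = P(X), equating T's and B's payoffs gives −q + 8 = 6q + 2 ⇒ q = 6/7.

50/7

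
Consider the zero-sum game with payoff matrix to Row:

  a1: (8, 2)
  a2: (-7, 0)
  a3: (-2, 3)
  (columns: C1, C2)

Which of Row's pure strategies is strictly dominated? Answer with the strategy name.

a2

a1 gives a strictly higher payoff than a2 against every column: 8 > -7, 2 > 0.
So a2 is strictly dominated and Row never plays it.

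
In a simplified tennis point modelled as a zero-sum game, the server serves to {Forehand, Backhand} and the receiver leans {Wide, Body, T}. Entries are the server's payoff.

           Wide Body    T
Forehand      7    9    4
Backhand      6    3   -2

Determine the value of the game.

4

Row minima: Forehand → 4, Backhand → -2; maximin = 4.
Column maxima: Wide → 7, Body → 9, T → 4; minimax = 4.
Since maximin = minimax = 4, there is a saddle point and the value is 4.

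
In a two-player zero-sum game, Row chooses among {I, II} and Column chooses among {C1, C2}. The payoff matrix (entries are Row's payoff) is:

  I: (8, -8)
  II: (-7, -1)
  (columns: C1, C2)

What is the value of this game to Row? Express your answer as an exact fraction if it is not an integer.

-32/11

Row minima: I → -8, II → -7; maximin = -7.
Column maxima: C1 → 8, C2 → -1; minimax = -1.
-7 ≠ -1, so there is no saddle point; optimal play is mixed.
Let Row play I with probability p. Expected payoff against C1: 8p + (-7)(1−p) = 15p − 7; against C2: (-8)p + (-1)(1−p) = −7p − 1.
Setting these equal: 15p − 7 = −7p − 1 ⇒ 22p = 6 ⇒ p = 3/11, and the value is (15)·(3/11) − 7 = -32/11.
For Column: with q = P(C1), equating I's and II's payoffs gives 16q − 8 = −6q − 1 ⇒ q = 7/22.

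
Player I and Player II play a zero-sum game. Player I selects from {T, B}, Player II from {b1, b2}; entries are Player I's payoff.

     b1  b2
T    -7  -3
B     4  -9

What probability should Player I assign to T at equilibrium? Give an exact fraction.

Row minima: T → -7, B → -9; maximin = -7.
Column maxima: b1 → 4, b2 → -3; minimax = -3.
-7 ≠ -3, so there is no saddle point; optimal play is mixed.
Let Player I play T with probability p. Expected payoff against b1: (-7)p + 4(1−p) = −11p + 4; against b2: (-3)p + (-9)(1−p) = 6p − 9.
Setting these equal: −11p + 4 = 6p − 9 ⇒ −17p = -13 ⇒ p = 13/17, and the value is (-11)·(13/17) + 4 = -75/17.
For Player II: with q = P(b1), equating T's and B's payoffs gives −4q − 3 = 13q − 9 ⇒ q = 6/17.

13/17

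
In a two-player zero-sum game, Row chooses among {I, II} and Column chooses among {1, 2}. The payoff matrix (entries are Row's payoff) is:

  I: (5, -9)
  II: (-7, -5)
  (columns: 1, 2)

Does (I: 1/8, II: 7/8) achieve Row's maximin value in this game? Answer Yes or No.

Against 1 this mix gives (1/8)·5 + (7/8)·(-7) = -11/2.
Against 2 this mix gives (1/8)·(-9) + (7/8)·(-5) = -11/2.
All of Column's active replies (1, 2) yield -11/2, and no column does worse for Row. The mix makes Column indifferent and guarantees -11/2, so it is optimal.

Yes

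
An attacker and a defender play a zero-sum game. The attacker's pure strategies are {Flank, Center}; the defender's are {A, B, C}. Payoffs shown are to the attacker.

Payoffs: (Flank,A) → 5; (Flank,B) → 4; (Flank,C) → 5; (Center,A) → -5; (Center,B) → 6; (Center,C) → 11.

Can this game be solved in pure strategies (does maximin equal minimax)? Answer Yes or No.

Row minima: Flank → 4, Center → -5; maximin = 4.
Column maxima: A → 5, B → 6, C → 11; minimax = 5.
4 ≠ 5, so no pure-strategy equilibrium exists.

No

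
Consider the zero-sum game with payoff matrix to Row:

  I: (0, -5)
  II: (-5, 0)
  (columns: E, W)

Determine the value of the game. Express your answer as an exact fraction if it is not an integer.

-5/2

Row minima: I → -5, II → -5; maximin = -5.
Column maxima: E → 0, W → 0; minimax = 0.
-5 ≠ 0, so there is no saddle point; optimal play is mixed.
Let Row play I with probability p. Expected payoff against E: 0p + (-5)(1−p) = 5p − 5; against W: (-5)p + 0(1−p) = −5p.
Setting these equal: 5p − 5 = −5p ⇒ 10p = 5 ⇒ p = 1/2, and the value is (5)·(1/2) − 5 = -5/2.
For Column: with q = P(E), equating I's and II's payoffs gives 5q − 5 = −5q ⇒ q = 1/2.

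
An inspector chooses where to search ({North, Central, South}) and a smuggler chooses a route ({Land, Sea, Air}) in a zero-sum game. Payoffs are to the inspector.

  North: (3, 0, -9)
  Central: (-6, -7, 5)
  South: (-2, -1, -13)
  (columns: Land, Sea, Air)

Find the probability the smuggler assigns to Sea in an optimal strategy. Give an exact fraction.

Row minima: North → -9, Central → -7, South → -13; maximin = -7.
Column maxima: Land → 3, Sea → 0, Air → 5; minimax = 0.
-7 ≠ 0, so there is no saddle point; optimal play is mixed.
South is strictly dominated by North, so the inspector never plays it.
With South eliminated, Land is strictly dominated by Sea (it gives the inspector strictly more in every remaining row), so the smuggler never plays it.
On the remaining 2×2 (North, Central vs Sea, Air):
Let the inspector play North with probability p. Expected payoff against Sea: 0p + (-7)(1−p) = 7p − 7; against Air: (-9)p + 5(1−p) = −14p + 5.
Setting these equal: 7p − 7 = −14p + 5 ⇒ 21p = 12 ⇒ p = 4/7, and the value is (7)·(4/7) − 7 = -3.
For the smuggler: with q = P(Sea), equating North's and Central's payoffs gives 9q − 9 = −12q + 5 ⇒ q = 2/3.

2/3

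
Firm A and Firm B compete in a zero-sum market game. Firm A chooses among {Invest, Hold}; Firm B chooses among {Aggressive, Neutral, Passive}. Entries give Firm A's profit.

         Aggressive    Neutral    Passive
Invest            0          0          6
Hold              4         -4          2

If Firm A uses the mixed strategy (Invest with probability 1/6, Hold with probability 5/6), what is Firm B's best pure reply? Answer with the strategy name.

Neutral

If Firm B plays Aggressive, Firm A's expected payoff is (1/6)·0 + (5/6)·4 = 10/3.
If Firm B plays Neutral, Firm A's expected payoff is (1/6)·0 + (5/6)·(-4) = -10/3.
If Firm B plays Passive, Firm A's expected payoff is (1/6)·6 + (5/6)·2 = 8/3.
Firm B minimizes Firm A's payoff; the smallest is -10/3, so the best response is Neutral.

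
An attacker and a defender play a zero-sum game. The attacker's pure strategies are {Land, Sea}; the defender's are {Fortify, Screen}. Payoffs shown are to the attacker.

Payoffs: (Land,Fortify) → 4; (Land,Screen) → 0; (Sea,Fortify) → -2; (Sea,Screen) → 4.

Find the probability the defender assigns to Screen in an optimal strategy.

3/5

Row minima: Land → 0, Sea → -2; maximin = 0.
Column maxima: Fortify → 4, Screen → 4; minimax = 4.
0 ≠ 4, so there is no saddle point; optimal play is mixed.
Let the attacker play Land with probability p. Expected payoff against Fortify: 4p + (-2)(1−p) = 6p − 2; against Screen: 0p + 4(1−p) = −4p + 4.
Setting these equal: 6p − 2 = −4p + 4 ⇒ 10p = 6 ⇒ p = 3/5, and the value is (6)·(3/5) − 2 = 8/5.
For the defender: with q = P(Fortify), equating Land's and Sea's payoffs gives 4q = −6q + 4 ⇒ q = 2/5.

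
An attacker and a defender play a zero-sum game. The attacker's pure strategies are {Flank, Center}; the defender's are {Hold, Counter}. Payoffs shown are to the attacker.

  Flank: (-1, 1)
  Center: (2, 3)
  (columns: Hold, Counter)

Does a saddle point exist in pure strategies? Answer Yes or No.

Yes

Row minima: Flank → -1, Center → 2; maximin = 2.
Column maxima: Hold → 2, Counter → 3; minimax = 2.
maximin = minimax = 2, so a saddle point exists.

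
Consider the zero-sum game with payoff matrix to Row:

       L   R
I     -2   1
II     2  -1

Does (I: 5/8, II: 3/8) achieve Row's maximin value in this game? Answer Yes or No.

No

Against L this mix gives (5/8)·(-2) + (3/8)·2 = -1/2.
Against R this mix gives (5/8)·1 + (3/8)·(-1) = 1/4.
Column will play L, holding Row to -1/2. Shifting weight toward the row that does better against L would raise this floor (the equalizing mix achieves 0 against both L and R), so the proposed strategy is not optimal.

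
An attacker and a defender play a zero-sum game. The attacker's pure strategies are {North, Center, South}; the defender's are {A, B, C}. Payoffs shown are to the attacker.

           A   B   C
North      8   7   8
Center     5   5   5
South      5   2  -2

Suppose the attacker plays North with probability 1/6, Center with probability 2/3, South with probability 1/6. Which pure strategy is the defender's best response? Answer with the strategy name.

C

If the defender plays A, the attacker's expected payoff is (1/6)·8 + (2/3)·5 + (1/6)·5 = 11/2.
If the defender plays B, the attacker's expected payoff is (1/6)·7 + (2/3)·5 + (1/6)·2 = 29/6.
If the defender plays C, the attacker's expected payoff is (1/6)·8 + (2/3)·5 + (1/6)·(-2) = 13/3.
The defender minimizes the attacker's payoff; the smallest is 13/3, so the best response is C.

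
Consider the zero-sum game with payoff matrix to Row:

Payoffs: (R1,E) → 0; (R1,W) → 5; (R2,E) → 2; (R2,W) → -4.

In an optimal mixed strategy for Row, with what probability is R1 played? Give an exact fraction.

Row minima: R1 → 0, R2 → -4; maximin = 0.
Column maxima: E → 2, W → 5; minimax = 2.
0 ≠ 2, so there is no saddle point; optimal play is mixed.
Let Row play R1 with probability p. Expected payoff against E: 0p + 2(1−p) = −2p + 2; against W: 5p + (-4)(1−p) = 9p − 4.
Setting these equal: −2p + 2 = 9p − 4 ⇒ −11p = -6 ⇒ p = 6/11, and the value is (-2)·(6/11) + 2 = 10/11.
For Column: with q = P(E), equating R1's and R2's payoffs gives −5q + 5 = 6q − 4 ⇒ q = 9/11.

6/11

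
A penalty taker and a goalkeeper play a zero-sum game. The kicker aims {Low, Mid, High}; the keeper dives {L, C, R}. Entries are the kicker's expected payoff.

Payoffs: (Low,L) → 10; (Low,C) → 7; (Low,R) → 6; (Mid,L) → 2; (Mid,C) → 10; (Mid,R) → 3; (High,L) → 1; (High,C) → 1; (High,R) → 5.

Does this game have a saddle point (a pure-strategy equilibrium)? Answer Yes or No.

Yes

Row minima: Low → 6, Mid → 2, High → 1; maximin = 6.
Column maxima: L → 10, C → 10, R → 6; minimax = 6.
maximin = minimax = 6, so a saddle point exists.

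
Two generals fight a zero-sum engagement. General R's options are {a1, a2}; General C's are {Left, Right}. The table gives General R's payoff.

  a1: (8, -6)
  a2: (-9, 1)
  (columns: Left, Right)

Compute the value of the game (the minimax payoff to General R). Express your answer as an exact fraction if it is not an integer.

Row minima: a1 → -6, a2 → -9; maximin = -6.
Column maxima: Left → 8, Right → 1; minimax = 1.
-6 ≠ 1, so there is no saddle point; optimal play is mixed.
Let General R play a1 with probability p. Expected payoff against Left: 8p + (-9)(1−p) = 17p − 9; against Right: (-6)p + 1(1−p) = −7p + 1.
Setting these equal: 17p − 9 = −7p + 1 ⇒ 24p = 10 ⇒ p = 5/12, and the value is (17)·(5/12) − 9 = -23/12.
For General C: with q = P(Left), equating a1's and a2's payoffs gives 14q − 6 = −10q + 1 ⇒ q = 7/24.

-23/12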